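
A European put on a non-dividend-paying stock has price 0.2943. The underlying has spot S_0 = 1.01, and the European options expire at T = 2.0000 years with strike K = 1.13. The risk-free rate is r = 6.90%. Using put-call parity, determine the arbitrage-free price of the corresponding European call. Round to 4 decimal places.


Answer: Call price = 0.3200

Derivation:
Put-call parity: C - P = S_0 * exp(-qT) - K * exp(-rT).
S_0 * exp(-qT) = 1.0100 * 1.00000000 = 1.01000000
K * exp(-rT) = 1.1300 * 0.87109869 = 0.98434152
C = P + S*exp(-qT) - K*exp(-rT)
C = 0.2943 + 1.01000000 - 0.98434152 = 0.3200


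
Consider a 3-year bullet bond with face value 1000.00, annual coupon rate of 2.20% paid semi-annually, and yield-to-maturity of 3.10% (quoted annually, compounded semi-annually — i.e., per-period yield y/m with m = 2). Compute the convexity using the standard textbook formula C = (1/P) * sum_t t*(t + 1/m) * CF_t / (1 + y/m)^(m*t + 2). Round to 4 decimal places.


Coupon per period c = face * coupon_rate / m = 11.000000
Periods per year m = 2; per-period yield y/m = 0.015500
Number of cashflows N = 6
Cashflows (t years, CF_t, discount factor 1/(1+y/m)^(m*t), PV):
  t = 0.5000: CF_t = 11.000000, DF = 0.984737, PV = 10.832102
  t = 1.0000: CF_t = 11.000000, DF = 0.969706, PV = 10.666768
  t = 1.5000: CF_t = 11.000000, DF = 0.954905, PV = 10.503956
  t = 2.0000: CF_t = 11.000000, DF = 0.940330, PV = 10.343630
  t = 2.5000: CF_t = 11.000000, DF = 0.925977, PV = 10.185751
  t = 3.0000: CF_t = 1011.000000, DF = 0.911844, PV = 921.874048
Price P = sum_t PV_t = 974.406255
Convexity numerator sum_t t*(t + 1/m) * CF_t / (1+y/m)^(m*t + 2):
  t = 0.5000: term = 5.251978
  t = 1.0000: term = 15.515445
  t = 1.5000: term = 30.557252
  t = 2.0000: term = 50.151407
  t = 2.5000: term = 74.078888
  t = 3.0000: term = 9386.442687
Convexity = (1/P) * sum = 9561.997658 / 974.406255 = 9.813153

Answer: Convexity = 9.8132


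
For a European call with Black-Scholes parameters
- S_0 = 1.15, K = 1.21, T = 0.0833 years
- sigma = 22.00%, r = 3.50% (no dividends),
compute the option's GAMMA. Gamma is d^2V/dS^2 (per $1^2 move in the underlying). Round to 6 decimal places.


Answer: Gamma = 4.205921

Derivation:
d1 = -0.7233082813; d2 = -0.7868041079
phi(d1) = 0.3071171623; exp(-qT) = 1.0000000000; exp(-rT) = 0.9970887459
Gamma = exp(-qT) * phi(d1) / (S * sigma * sqrt(T)) = 1.0000000000 * 0.3071171623 / (1.1500 * 0.2200 * 0.2886173938) = 4.205921


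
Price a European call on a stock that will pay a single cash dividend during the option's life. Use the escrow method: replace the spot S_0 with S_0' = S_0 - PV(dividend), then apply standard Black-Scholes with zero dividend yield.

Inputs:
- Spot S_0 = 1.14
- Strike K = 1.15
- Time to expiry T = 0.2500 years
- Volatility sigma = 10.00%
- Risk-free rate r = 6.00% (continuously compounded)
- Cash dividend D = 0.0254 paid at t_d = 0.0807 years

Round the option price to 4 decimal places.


PV(D) = D * exp(-r * t_d) = 0.0254 * 0.99516970 = 0.02527731
S_0' = S_0 - PV(D) = 1.1400 - 0.02527731 = 1.11472269
d1 = (ln(S_0'/K) + (r + sigma^2/2)*T) / (sigma*sqrt(T)) = -0.29812555
d2 = d1 - sigma*sqrt(T) = -0.34812555
exp(-rT) = 0.98511194
N(d1) = 0.38280367; N(d2) = 0.36387295
C = S_0' * N(d1) - K * exp(-rT) * N(d2) = 1.11472269 * 0.38280367 - 1.1500 * 0.98511194 * 0.36387295 = 0.0145

Answer: Price = 0.0145


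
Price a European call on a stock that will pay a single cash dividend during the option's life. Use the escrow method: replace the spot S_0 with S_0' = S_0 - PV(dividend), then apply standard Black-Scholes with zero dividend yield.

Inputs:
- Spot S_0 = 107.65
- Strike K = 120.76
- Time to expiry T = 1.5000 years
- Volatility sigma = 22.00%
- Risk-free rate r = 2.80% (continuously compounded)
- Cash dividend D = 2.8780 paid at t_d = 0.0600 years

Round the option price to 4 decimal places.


Answer: Price = 7.1096

Derivation:
PV(D) = D * exp(-r * t_d) = 2.8780 * 0.99832141 = 2.87316902
S_0' = S_0 - PV(D) = 107.6500 - 2.87316902 = 104.77683098
d1 = (ln(S_0'/K) + (r + sigma^2/2)*T) / (sigma*sqrt(T)) = -0.23631057
d2 = d1 - sigma*sqrt(T) = -0.50575445
exp(-rT) = 0.95886978
N(d1) = 0.40659584; N(d2) = 0.30651452
C = S_0' * N(d1) - K * exp(-rT) * N(d2) = 104.77683098 * 0.40659584 - 120.7600 * 0.95886978 * 0.30651452 = 7.1096


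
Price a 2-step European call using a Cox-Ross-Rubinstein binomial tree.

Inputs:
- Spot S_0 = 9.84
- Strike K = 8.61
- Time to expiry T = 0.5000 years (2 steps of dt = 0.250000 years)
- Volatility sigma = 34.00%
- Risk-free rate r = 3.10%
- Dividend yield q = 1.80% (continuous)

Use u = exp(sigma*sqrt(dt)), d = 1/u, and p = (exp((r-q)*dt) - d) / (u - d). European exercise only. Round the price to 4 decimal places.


dt = T/N = 0.250000
u = exp(sigma*sqrt(dt)) = 1.185305; d = 1/u = 0.843665
p = (exp((r-q)*dt) - d) / (u - d) = 0.467130
Discount per step: exp(-r*dt) = 0.992280
Stock lattice S(k, i) with i counting down-moves:
  k=0: S(0,0) = 9.8400
  k=1: S(1,0) = 11.6634; S(1,1) = 8.3017
  k=2: S(2,0) = 13.8247; S(2,1) = 9.8400; S(2,2) = 7.0038
Terminal payoffs V(N, i) = max(S_T - K, 0):
  V(2,0) = 5.214684; V(2,1) = 1.230000; V(2,2) = 0.000000
Backward induction: V(k, i) = exp(-r*dt) * [p * V(k+1, i) + (1-p) * V(k+1, i+1)].
  V(1,0) = exp(-r*dt) * [p*5.214684 + (1-p)*1.230000] = 3.067502
  V(1,1) = exp(-r*dt) * [p*1.230000 + (1-p)*0.000000] = 0.570135
  V(0,0) = exp(-r*dt) * [p*3.067502 + (1-p)*0.570135] = 1.723323

Answer: Price = V(0,0) = 1.7233


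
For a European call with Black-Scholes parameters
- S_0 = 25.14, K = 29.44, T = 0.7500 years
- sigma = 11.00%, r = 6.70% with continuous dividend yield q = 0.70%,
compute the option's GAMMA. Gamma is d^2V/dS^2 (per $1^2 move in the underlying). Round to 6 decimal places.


Answer: Gamma = 0.086776

Derivation:
d1 = -1.1374492147; d2 = -1.2327120091
phi(d1) = 0.2089137292; exp(-qT) = 0.9947637572; exp(-rT) = 0.9509916469
Gamma = exp(-qT) * phi(d1) / (S * sigma * sqrt(T)) = 0.9947637572 * 0.2089137292 / (25.1400 * 0.1100 * 0.8660254038) = 0.086776


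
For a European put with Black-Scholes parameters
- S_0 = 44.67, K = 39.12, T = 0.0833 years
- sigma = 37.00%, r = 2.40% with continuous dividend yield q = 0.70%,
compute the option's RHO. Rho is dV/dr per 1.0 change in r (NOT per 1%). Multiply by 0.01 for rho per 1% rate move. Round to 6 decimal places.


d1 = 1.3090019933; d2 = 1.2022135576
phi(d1) = 0.1693679618; exp(-qT) = 0.9994170700; exp(-rT) = 0.9980027971
N(-d2) = 0.1146403989
Rho = -K*T*exp(-rT)*N(-d2) = -39.1200 * 0.0833 * 0.9980027971 * 0.1146403989 = -0.372832

Answer: Rho = -0.372832


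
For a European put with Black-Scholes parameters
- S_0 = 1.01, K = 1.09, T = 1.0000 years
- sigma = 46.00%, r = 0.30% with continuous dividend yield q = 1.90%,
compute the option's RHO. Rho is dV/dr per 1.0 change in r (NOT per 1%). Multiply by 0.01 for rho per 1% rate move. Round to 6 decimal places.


Answer: Rho = -0.724398

Derivation:
d1 = 0.0295057274; d2 = -0.4304942726
phi(d1) = 0.3987686610; exp(-qT) = 0.9811793622; exp(-rT) = 0.9970044955
N(-d2) = 0.6665819340
Rho = -K*T*exp(-rT)*N(-d2) = -1.0900 * 1.0000 * 0.9970044955 * 0.6665819340 = -0.724398


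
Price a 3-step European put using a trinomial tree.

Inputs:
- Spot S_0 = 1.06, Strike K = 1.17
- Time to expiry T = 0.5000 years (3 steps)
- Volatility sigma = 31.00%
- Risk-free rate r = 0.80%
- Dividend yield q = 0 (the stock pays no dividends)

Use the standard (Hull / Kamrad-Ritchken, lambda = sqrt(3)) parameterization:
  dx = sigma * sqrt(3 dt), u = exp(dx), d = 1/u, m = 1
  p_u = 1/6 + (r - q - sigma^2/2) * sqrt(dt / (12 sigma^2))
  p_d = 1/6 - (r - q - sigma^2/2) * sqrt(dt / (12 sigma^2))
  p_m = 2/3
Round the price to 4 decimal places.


Answer: Price = V(0,0) = 0.1620

Derivation:
dt = T/N = 0.166667; dx = sigma*sqrt(3*dt) = 0.219203
u = exp(dx) = 1.245084; d = 1/u = 0.803159
p_u = 0.151441, p_m = 0.666667, p_d = 0.181892
Discount per step: exp(-r*dt) = 0.998668
Stock lattice S(k, j) with j the centered position index:
  k=0: S(0,+0) = 1.0600
  k=1: S(1,-1) = 0.8513; S(1,+0) = 1.0600; S(1,+1) = 1.3198
  k=2: S(2,-2) = 0.6838; S(2,-1) = 0.8513; S(2,+0) = 1.0600; S(2,+1) = 1.3198; S(2,+2) = 1.6432
  k=3: S(3,-3) = 0.5492; S(3,-2) = 0.6838; S(3,-1) = 0.8513; S(3,+0) = 1.0600; S(3,+1) = 1.3198; S(3,+2) = 1.6432; S(3,+3) = 2.0460
Terminal payoffs V(N, j) = max(K - S_T, 0):
  V(3,-3) = 0.620826; V(3,-2) = 0.486232; V(3,-1) = 0.318652; V(3,+0) = 0.110000; V(3,+1) = 0.000000; V(3,+2) = 0.000000; V(3,+3) = 0.000000
Backward induction: V(k, j) = exp(-r*dt) * [p_u * V(k+1, j+1) + p_m * V(k+1, j) + p_d * V(k+1, j-1)]
  V(2,-2) = exp(-r*dt) * [p_u*0.318652 + p_m*0.486232 + p_d*0.620826] = 0.484689
  V(2,-1) = exp(-r*dt) * [p_u*0.110000 + p_m*0.318652 + p_d*0.486232] = 0.317112
  V(2,+0) = exp(-r*dt) * [p_u*0.000000 + p_m*0.110000 + p_d*0.318652] = 0.131119
  V(2,+1) = exp(-r*dt) * [p_u*0.000000 + p_m*0.000000 + p_d*0.110000] = 0.019981
  V(2,+2) = exp(-r*dt) * [p_u*0.000000 + p_m*0.000000 + p_d*0.000000] = 0.000000
  V(1,-1) = exp(-r*dt) * [p_u*0.131119 + p_m*0.317112 + p_d*0.484689] = 0.319000
  V(1,+0) = exp(-r*dt) * [p_u*0.019981 + p_m*0.131119 + p_d*0.317112] = 0.147921
  V(1,+1) = exp(-r*dt) * [p_u*0.000000 + p_m*0.019981 + p_d*0.131119] = 0.037121
  V(0,+0) = exp(-r*dt) * [p_u*0.037121 + p_m*0.147921 + p_d*0.319000] = 0.162043


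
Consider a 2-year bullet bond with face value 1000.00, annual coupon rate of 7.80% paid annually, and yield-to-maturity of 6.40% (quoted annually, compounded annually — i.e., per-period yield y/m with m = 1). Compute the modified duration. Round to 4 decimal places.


Coupon per period c = face * coupon_rate / m = 78.000000
Periods per year m = 1; per-period yield y/m = 0.064000
Number of cashflows N = 2
Cashflows (t years, CF_t, discount factor 1/(1+y/m)^(m*t), PV):
  t = 1.0000: CF_t = 78.000000, DF = 0.939850, PV = 73.308271
  t = 2.0000: CF_t = 1078.000000, DF = 0.883317, PV = 952.216066
Price P = sum_t PV_t = 1025.524337
First compute Macaulay numerator sum_t t * PV_t:
  t * PV_t at t = 1.0000: 73.308271
  t * PV_t at t = 2.0000: 1904.432133
Macaulay duration D = 1977.740404 / 1025.524337 = 1.928516
Modified duration = D / (1 + y/m) = 1.928516 / (1 + 0.064000) = 1.812515

Answer: Modified duration = 1.8125


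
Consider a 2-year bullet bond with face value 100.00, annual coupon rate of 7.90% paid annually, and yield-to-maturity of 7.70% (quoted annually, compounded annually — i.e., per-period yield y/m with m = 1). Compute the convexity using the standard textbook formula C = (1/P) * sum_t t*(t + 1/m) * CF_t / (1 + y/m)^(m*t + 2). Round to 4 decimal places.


Coupon per period c = face * coupon_rate / m = 7.900000
Periods per year m = 1; per-period yield y/m = 0.077000
Number of cashflows N = 2
Cashflows (t years, CF_t, discount factor 1/(1+y/m)^(m*t), PV):
  t = 1.0000: CF_t = 7.900000, DF = 0.928505, PV = 7.335190
  t = 2.0000: CF_t = 107.900000, DF = 0.862122, PV = 93.022935
Price P = sum_t PV_t = 100.358125
Convexity numerator sum_t t*(t + 1/m) * CF_t / (1+y/m)^(m*t + 2):
  t = 1.0000: term = 12.647654
  t = 2.0000: term = 481.182564
Convexity = (1/P) * sum = 493.830218 / 100.358125 = 4.920680

Answer: Convexity = 4.9207


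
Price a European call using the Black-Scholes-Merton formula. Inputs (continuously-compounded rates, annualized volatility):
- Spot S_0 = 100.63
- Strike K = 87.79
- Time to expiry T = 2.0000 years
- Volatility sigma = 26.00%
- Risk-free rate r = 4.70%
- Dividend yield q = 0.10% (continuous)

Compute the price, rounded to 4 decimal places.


Answer: Price = 25.8310

Derivation:
d1 = (ln(S/K) + (r - q + 0.5*sigma^2) * T) / (sigma * sqrt(T)) = 0.80529352
d2 = d1 - sigma * sqrt(T) = 0.43759799
exp(-rT) = 0.91028276; exp(-qT) = 0.99800200
C = S_0 * exp(-qT) * N(d1) - K * exp(-rT) * N(d2)
N(d1) = 0.78967484; N(d2) = 0.66916114
C = 100.6300 * 0.99800200 * 0.78967484 - 87.7900 * 0.91028276 * 0.66916114 = 25.8310


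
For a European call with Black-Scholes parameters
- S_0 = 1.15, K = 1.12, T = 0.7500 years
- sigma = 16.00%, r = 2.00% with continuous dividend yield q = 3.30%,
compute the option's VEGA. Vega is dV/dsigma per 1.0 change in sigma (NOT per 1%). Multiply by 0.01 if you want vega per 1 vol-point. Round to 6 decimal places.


d1 = 0.1896830693; d2 = 0.0511190047
phi(d1) = 0.3918295455; exp(-qT) = 0.9755537700; exp(-rT) = 0.9851119396
Vega = S * exp(-qT) * phi(d1) * sqrt(T) = 1.1500 * 0.9755537700 * 0.3918295455 * 0.8660254038 = 0.380695

Answer: Vega = 0.380695


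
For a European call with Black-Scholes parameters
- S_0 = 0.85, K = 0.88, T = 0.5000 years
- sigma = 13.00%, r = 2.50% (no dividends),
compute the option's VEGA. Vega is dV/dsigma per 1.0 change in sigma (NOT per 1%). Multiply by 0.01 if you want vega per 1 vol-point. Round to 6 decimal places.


d1 = -0.1953851130; d2 = -0.2873089946
phi(d1) = 0.3913996163; exp(-qT) = 1.0000000000; exp(-rT) = 0.9875778005
Vega = S * exp(-qT) * phi(d1) * sqrt(T) = 0.8500 * 1.0000000000 * 0.3913996163 * 0.7071067812 = 0.235247

Answer: Vega = 0.235247


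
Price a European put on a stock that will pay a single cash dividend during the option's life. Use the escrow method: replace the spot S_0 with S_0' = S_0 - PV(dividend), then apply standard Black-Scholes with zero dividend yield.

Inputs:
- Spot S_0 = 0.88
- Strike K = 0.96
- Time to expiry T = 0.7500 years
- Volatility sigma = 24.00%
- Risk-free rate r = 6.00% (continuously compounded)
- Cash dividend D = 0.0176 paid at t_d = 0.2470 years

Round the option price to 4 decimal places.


Answer: Price = 0.1045

Derivation:
PV(D) = D * exp(-r * t_d) = 0.0176 * 0.98528928 = 0.01734109
S_0' = S_0 - PV(D) = 0.8800 - 0.01734109 = 0.86265891
d1 = (ln(S_0'/K) + (r + sigma^2/2)*T) / (sigma*sqrt(T)) = -0.19396039
d2 = d1 - sigma*sqrt(T) = -0.40180649
exp(-rT) = 0.95599748
N(-d1) = 0.57689655; N(-d2) = 0.65608678
P = K * exp(-rT) * N(-d2) - S_0' * N(-d1) = 0.9600 * 0.95599748 * 0.65608678 - 0.86265891 * 0.57689655 = 0.1045


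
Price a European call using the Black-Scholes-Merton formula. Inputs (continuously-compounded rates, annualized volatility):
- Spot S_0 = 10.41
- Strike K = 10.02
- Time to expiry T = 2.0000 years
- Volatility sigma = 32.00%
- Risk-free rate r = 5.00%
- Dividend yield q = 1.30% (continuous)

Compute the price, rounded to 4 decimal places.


Answer: Price = 2.3091

Derivation:
d1 = (ln(S/K) + (r - q + 0.5*sigma^2) * T) / (sigma * sqrt(T)) = 0.47416766
d2 = d1 - sigma * sqrt(T) = 0.02161932
exp(-rT) = 0.90483742; exp(-qT) = 0.97433509
C = S_0 * exp(-qT) * N(d1) - K * exp(-rT) * N(d2)
N(d1) = 0.68230982; N(d2) = 0.50862419
C = 10.4100 * 0.97433509 * 0.68230982 - 10.0200 * 0.90483742 * 0.50862419 = 2.3091


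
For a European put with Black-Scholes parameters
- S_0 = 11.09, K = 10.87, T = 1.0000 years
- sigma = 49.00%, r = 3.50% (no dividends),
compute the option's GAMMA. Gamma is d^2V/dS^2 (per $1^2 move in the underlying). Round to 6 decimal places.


d1 = 0.3573206127; d2 = -0.1326793873
phi(d1) = 0.3742701024; exp(-qT) = 1.0000000000; exp(-rT) = 0.9656054163
Gamma = exp(-qT) * phi(d1) / (S * sigma * sqrt(T)) = 1.0000000000 * 0.3742701024 / (11.0900 * 0.4900 * 1.0000000000) = 0.068874

Answer: Gamma = 0.068874


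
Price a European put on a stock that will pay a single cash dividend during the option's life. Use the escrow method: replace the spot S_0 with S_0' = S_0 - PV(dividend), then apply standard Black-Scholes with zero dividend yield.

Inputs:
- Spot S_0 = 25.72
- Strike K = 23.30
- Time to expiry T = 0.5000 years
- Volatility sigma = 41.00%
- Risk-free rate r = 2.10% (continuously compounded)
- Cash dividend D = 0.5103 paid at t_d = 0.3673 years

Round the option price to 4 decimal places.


Answer: Price = 1.8335

Derivation:
PV(D) = D * exp(-r * t_d) = 0.5103 * 0.99231637 = 0.50637904
S_0' = S_0 - PV(D) = 25.7200 - 0.50637904 = 25.21362096
d1 = (ln(S_0'/K) + (r + sigma^2/2)*T) / (sigma*sqrt(T)) = 0.45343137
d2 = d1 - sigma*sqrt(T) = 0.16351759
exp(-rT) = 0.98955493
N(-d1) = 0.32511908; N(-d2) = 0.43505546
P = K * exp(-rT) * N(-d2) - S_0' * N(-d1) = 23.3000 * 0.98955493 * 0.43505546 - 25.21362096 * 0.32511908 = 1.8335


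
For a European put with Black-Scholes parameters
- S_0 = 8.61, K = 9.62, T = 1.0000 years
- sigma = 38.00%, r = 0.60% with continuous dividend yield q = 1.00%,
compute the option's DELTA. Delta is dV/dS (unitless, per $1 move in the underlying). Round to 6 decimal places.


Answer: Delta = -0.539335

Derivation:
d1 = -0.1124209112; d2 = -0.4924209112
phi(d1) = 0.3964292208; exp(-qT) = 0.9900498337; exp(-rT) = 0.9940179641
N(-d1) = 0.5447551621
Delta = -exp(-qT) * N(-d1) = -0.9900498337 * 0.5447551621 = -0.539335


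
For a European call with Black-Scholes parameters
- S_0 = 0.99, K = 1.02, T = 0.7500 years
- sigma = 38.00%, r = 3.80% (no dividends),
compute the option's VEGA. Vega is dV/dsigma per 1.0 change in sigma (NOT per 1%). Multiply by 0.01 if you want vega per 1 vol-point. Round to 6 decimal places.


d1 = 0.1604335970; d2 = -0.1686560564
phi(d1) = 0.3938410007; exp(-qT) = 1.0000000000; exp(-rT) = 0.9719022941
Vega = S * exp(-qT) * phi(d1) * sqrt(T) = 0.9900 * 1.0000000000 * 0.3938410007 * 0.8660254038 = 0.337666

Answer: Vega = 0.337666


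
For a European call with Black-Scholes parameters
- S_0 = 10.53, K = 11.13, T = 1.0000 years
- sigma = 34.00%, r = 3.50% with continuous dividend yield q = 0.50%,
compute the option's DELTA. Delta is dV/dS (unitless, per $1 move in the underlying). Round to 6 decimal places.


d1 = 0.0952475319; d2 = -0.2447524681
phi(d1) = 0.3971367579; exp(-qT) = 0.9950124792; exp(-rT) = 0.9656054163
N(d1) = 0.5379408917
Delta = exp(-qT) * N(d1) = 0.9950124792 * 0.5379408917 = 0.535258

Answer: Delta = 0.535258


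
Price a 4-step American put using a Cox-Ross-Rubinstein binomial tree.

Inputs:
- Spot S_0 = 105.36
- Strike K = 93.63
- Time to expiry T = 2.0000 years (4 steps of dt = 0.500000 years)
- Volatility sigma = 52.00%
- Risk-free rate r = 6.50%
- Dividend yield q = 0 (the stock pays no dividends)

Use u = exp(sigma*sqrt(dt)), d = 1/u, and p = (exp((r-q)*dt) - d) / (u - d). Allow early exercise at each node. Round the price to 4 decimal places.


dt = T/N = 0.500000
u = exp(sigma*sqrt(dt)) = 1.444402; d = 1/u = 0.692328
p = (exp((r-q)*dt) - d) / (u - d) = 0.453022
Discount per step: exp(-r*dt) = 0.968022
Stock lattice S(k, i) with i counting down-moves:
  k=0: S(0,0) = 105.3600
  k=1: S(1,0) = 152.1822; S(1,1) = 72.9437
  k=2: S(2,0) = 219.8123; S(2,1) = 105.3600; S(2,2) = 50.5009
  k=3: S(3,0) = 317.4974; S(3,1) = 152.1822; S(3,2) = 72.9437; S(3,3) = 34.9632
  k=4: S(4,0) = 458.5939; S(4,1) = 219.8123; S(4,2) = 105.3600; S(4,3) = 50.5009; S(4,4) = 24.2060
Terminal payoffs V(N, i) = max(K - S_T, 0):
  V(4,0) = 0.000000; V(4,1) = 0.000000; V(4,2) = 0.000000; V(4,3) = 43.129057; V(4,4) = 69.423990
Backward induction: V(k, i) = exp(-r*dt) * [p * V(k+1, i) + (1-p) * V(k+1, i+1)]; then take max(V_cont, immediate exercise) for American.
  V(3,0) = exp(-r*dt) * [p*0.000000 + (1-p)*0.000000] = 0.000000; exercise = 0.000000; V(3,0) = max -> 0.000000
  V(3,1) = exp(-r*dt) * [p*0.000000 + (1-p)*0.000000] = 0.000000; exercise = 0.000000; V(3,1) = max -> 0.000000
  V(3,2) = exp(-r*dt) * [p*0.000000 + (1-p)*43.129057] = 22.836287; exercise = 20.686328; V(3,2) = max -> 22.836287
  V(3,3) = exp(-r*dt) * [p*43.129057 + (1-p)*69.423990] = 55.672728; exercise = 58.666786; V(3,3) = max -> 58.666786
  V(2,0) = exp(-r*dt) * [p*0.000000 + (1-p)*0.000000] = 0.000000; exercise = 0.000000; V(2,0) = max -> 0.000000
  V(2,1) = exp(-r*dt) * [p*0.000000 + (1-p)*22.836287] = 12.091524; exercise = 0.000000; V(2,1) = max -> 12.091524
  V(2,2) = exp(-r*dt) * [p*22.836287 + (1-p)*58.666786] = 41.077832; exercise = 43.129057; V(2,2) = max -> 43.129057
  V(1,0) = exp(-r*dt) * [p*0.000000 + (1-p)*12.091524] = 6.402308; exercise = 0.000000; V(1,0) = max -> 6.402308
  V(1,1) = exp(-r*dt) * [p*12.091524 + (1-p)*43.129057] = 28.138846; exercise = 20.686328; V(1,1) = max -> 28.138846
  V(0,0) = exp(-r*dt) * [p*6.402308 + (1-p)*28.138846] = 17.706798; exercise = 0.000000; V(0,0) = max -> 17.706798

Answer: Price = V(0,0) = 17.7068


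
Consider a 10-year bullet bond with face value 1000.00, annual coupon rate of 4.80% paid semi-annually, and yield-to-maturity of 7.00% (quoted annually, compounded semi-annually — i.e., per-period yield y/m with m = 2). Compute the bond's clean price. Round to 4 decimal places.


Answer: Price = 843.6636

Derivation:
Coupon per period c = face * coupon_rate / m = 24.000000
Periods per year m = 2; per-period yield y/m = 0.035000
Number of cashflows N = 20
Cashflows (t years, CF_t, discount factor 1/(1+y/m)^(m*t), PV):
  t = 0.5000: CF_t = 24.000000, DF = 0.966184, PV = 23.188406
  t = 1.0000: CF_t = 24.000000, DF = 0.933511, PV = 22.404257
  t = 1.5000: CF_t = 24.000000, DF = 0.901943, PV = 21.646625
  t = 2.0000: CF_t = 24.000000, DF = 0.871442, PV = 20.914613
  t = 2.5000: CF_t = 24.000000, DF = 0.841973, PV = 20.207356
  t = 3.0000: CF_t = 24.000000, DF = 0.813501, PV = 19.524015
  t = 3.5000: CF_t = 24.000000, DF = 0.785991, PV = 18.863783
  t = 4.0000: CF_t = 24.000000, DF = 0.759412, PV = 18.225877
  t = 4.5000: CF_t = 24.000000, DF = 0.733731, PV = 17.609543
  t = 5.0000: CF_t = 24.000000, DF = 0.708919, PV = 17.014052
  t = 5.5000: CF_t = 24.000000, DF = 0.684946, PV = 16.438697
  t = 6.0000: CF_t = 24.000000, DF = 0.661783, PV = 15.882799
  t = 6.5000: CF_t = 24.000000, DF = 0.639404, PV = 15.345700
  t = 7.0000: CF_t = 24.000000, DF = 0.617782, PV = 14.826763
  t = 7.5000: CF_t = 24.000000, DF = 0.596891, PV = 14.325375
  t = 8.0000: CF_t = 24.000000, DF = 0.576706, PV = 13.840942
  t = 8.5000: CF_t = 24.000000, DF = 0.557204, PV = 13.372891
  t = 9.0000: CF_t = 24.000000, DF = 0.538361, PV = 12.920667
  t = 9.5000: CF_t = 24.000000, DF = 0.520156, PV = 12.483737
  t = 10.0000: CF_t = 1024.000000, DF = 0.502566, PV = 514.627466
Price P = sum_t PV_t = 843.663564


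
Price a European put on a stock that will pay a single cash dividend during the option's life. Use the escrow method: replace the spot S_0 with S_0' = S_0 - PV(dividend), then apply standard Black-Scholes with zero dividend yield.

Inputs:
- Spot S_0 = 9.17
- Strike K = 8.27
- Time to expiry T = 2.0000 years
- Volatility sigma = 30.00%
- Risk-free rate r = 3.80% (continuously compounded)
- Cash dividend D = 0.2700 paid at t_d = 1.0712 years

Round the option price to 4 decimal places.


PV(D) = D * exp(-r * t_d) = 0.2700 * 0.96011175 = 0.25923017
S_0' = S_0 - PV(D) = 9.1700 - 0.25923017 = 8.91076983
d1 = (ln(S_0'/K) + (r + sigma^2/2)*T) / (sigma*sqrt(T)) = 0.56716123
d2 = d1 - sigma*sqrt(T) = 0.14289716
exp(-rT) = 0.92681621
N(-d1) = 0.28530232; N(-d2) = 0.44318570
P = K * exp(-rT) * N(-d2) - S_0' * N(-d1) = 8.2700 * 0.92681621 * 0.44318570 - 8.91076983 * 0.28530232 = 0.8547

Answer: Price = 0.8547


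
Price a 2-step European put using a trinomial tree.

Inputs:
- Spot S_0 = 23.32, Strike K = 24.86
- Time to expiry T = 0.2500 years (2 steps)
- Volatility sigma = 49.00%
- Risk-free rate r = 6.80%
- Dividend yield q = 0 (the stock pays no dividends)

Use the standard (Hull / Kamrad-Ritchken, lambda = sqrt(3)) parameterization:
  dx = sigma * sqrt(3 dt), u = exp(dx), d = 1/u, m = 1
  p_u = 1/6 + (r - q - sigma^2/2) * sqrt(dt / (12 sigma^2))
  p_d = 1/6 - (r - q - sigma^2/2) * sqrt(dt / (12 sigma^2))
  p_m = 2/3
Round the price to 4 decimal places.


Answer: Price = V(0,0) = 2.8953

Derivation:
dt = T/N = 0.125000; dx = sigma*sqrt(3*dt) = 0.300062
u = exp(dx) = 1.349943; d = 1/u = 0.740772
p_u = 0.155825, p_m = 0.666667, p_d = 0.177508
Discount per step: exp(-r*dt) = 0.991536
Stock lattice S(k, j) with j the centered position index:
  k=0: S(0,+0) = 23.3200
  k=1: S(1,-1) = 17.2748; S(1,+0) = 23.3200; S(1,+1) = 31.4807
  k=2: S(2,-2) = 12.7967; S(2,-1) = 17.2748; S(2,+0) = 23.3200; S(2,+1) = 31.4807; S(2,+2) = 42.4971
Terminal payoffs V(N, j) = max(K - S_T, 0):
  V(2,-2) = 12.063312; V(2,-1) = 7.585199; V(2,+0) = 1.540000; V(2,+1) = 0.000000; V(2,+2) = 0.000000
Backward induction: V(k, j) = exp(-r*dt) * [p_u * V(k+1, j+1) + p_m * V(k+1, j) + p_d * V(k+1, j-1)]
  V(1,-1) = exp(-r*dt) * [p_u*1.540000 + p_m*7.585199 + p_d*12.063312] = 7.375150
  V(1,+0) = exp(-r*dt) * [p_u*0.000000 + p_m*1.540000 + p_d*7.585199] = 2.353015
  V(1,+1) = exp(-r*dt) * [p_u*0.000000 + p_m*0.000000 + p_d*1.540000] = 0.271049
  V(0,+0) = exp(-r*dt) * [p_u*0.271049 + p_m*2.353015 + p_d*7.375150] = 2.895347


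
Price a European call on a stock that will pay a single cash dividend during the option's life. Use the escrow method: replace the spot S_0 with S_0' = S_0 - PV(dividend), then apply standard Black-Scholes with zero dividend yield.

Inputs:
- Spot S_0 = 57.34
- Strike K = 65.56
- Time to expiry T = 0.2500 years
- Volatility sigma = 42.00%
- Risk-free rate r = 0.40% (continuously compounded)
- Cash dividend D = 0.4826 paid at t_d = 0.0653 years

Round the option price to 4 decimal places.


PV(D) = D * exp(-r * t_d) = 0.4826 * 0.99973883 = 0.48247396
S_0' = S_0 - PV(D) = 57.3400 - 0.48247396 = 56.85752604
d1 = (ln(S_0'/K) + (r + sigma^2/2)*T) / (sigma*sqrt(T)) = -0.56841504
d2 = d1 - sigma*sqrt(T) = -0.77841504
exp(-rT) = 0.99900050
N(d1) = 0.28487659; N(d2) = 0.21816219
C = S_0' * N(d1) - K * exp(-rT) * N(d2) = 56.85752604 * 0.28487659 - 65.5600 * 0.99900050 * 0.21816219 = 1.9090

Answer: Price = 1.9090


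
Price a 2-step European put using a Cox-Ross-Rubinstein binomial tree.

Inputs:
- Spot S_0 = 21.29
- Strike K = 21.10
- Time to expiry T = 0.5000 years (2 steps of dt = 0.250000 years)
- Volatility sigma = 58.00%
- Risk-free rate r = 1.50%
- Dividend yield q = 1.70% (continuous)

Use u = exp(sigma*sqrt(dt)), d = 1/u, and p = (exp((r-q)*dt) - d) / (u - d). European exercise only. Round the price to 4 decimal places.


dt = T/N = 0.250000
u = exp(sigma*sqrt(dt)) = 1.336427; d = 1/u = 0.748264
p = (exp((r-q)*dt) - d) / (u - d) = 0.427154
Discount per step: exp(-r*dt) = 0.996257
Stock lattice S(k, i) with i counting down-moves:
  k=0: S(0,0) = 21.2900
  k=1: S(1,0) = 28.4525; S(1,1) = 15.9305
  k=2: S(2,0) = 38.0248; S(2,1) = 21.2900; S(2,2) = 11.9202
Terminal payoffs V(N, i) = max(K - S_T, 0):
  V(2,0) = 0.000000; V(2,1) = 0.000000; V(2,2) = 9.179764
Backward induction: V(k, i) = exp(-r*dt) * [p * V(k+1, i) + (1-p) * V(k+1, i+1)].
  V(1,0) = exp(-r*dt) * [p*0.000000 + (1-p)*0.000000] = 0.000000
  V(1,1) = exp(-r*dt) * [p*0.000000 + (1-p)*9.179764] = 5.238908
  V(0,0) = exp(-r*dt) * [p*0.000000 + (1-p)*5.238908] = 2.989855

Answer: Price = V(0,0) = 2.9899


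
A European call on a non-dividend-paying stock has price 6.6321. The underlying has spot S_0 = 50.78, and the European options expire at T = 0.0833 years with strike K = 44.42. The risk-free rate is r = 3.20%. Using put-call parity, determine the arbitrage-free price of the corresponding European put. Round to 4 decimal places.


Answer: Put price = 0.1539

Derivation:
Put-call parity: C - P = S_0 * exp(-qT) - K * exp(-rT).
S_0 * exp(-qT) = 50.7800 * 1.00000000 = 50.78000000
K * exp(-rT) = 44.4200 * 0.99733795 = 44.30175172
P = C - S*exp(-qT) + K*exp(-rT)
P = 6.6321 - 50.78000000 + 44.30175172 = 0.1539


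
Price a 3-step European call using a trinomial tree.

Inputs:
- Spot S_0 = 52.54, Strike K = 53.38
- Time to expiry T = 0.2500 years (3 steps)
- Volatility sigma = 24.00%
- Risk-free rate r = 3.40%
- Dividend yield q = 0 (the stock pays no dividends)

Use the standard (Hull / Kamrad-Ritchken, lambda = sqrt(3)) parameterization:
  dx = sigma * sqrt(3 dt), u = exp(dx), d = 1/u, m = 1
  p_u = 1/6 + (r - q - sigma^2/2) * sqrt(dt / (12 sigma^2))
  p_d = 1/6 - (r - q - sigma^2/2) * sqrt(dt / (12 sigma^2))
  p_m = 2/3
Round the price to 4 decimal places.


Answer: Price = V(0,0) = 2.2453

Derivation:
dt = T/N = 0.083333; dx = sigma*sqrt(3*dt) = 0.120000
u = exp(dx) = 1.127497; d = 1/u = 0.886920
p_u = 0.168472, p_m = 0.666667, p_d = 0.164861
Discount per step: exp(-r*dt) = 0.997171
Stock lattice S(k, j) with j the centered position index:
  k=0: S(0,+0) = 52.5400
  k=1: S(1,-1) = 46.5988; S(1,+0) = 52.5400; S(1,+1) = 59.2387
  k=2: S(2,-2) = 41.3294; S(2,-1) = 46.5988; S(2,+0) = 52.5400; S(2,+1) = 59.2387; S(2,+2) = 66.7914
  k=3: S(3,-3) = 36.6559; S(3,-2) = 41.3294; S(3,-1) = 46.5988; S(3,+0) = 52.5400; S(3,+1) = 59.2387; S(3,+2) = 66.7914; S(3,+3) = 75.3071
Terminal payoffs V(N, j) = max(S_T - K, 0):
  V(3,-3) = 0.000000; V(3,-2) = 0.000000; V(3,-1) = 0.000000; V(3,+0) = 0.000000; V(3,+1) = 5.858685; V(3,+2) = 13.411430; V(3,+3) = 21.927127
Backward induction: V(k, j) = exp(-r*dt) * [p_u * V(k+1, j+1) + p_m * V(k+1, j) + p_d * V(k+1, j-1)]
  V(2,-2) = exp(-r*dt) * [p_u*0.000000 + p_m*0.000000 + p_d*0.000000] = 0.000000
  V(2,-1) = exp(-r*dt) * [p_u*0.000000 + p_m*0.000000 + p_d*0.000000] = 0.000000
  V(2,+0) = exp(-r*dt) * [p_u*5.858685 + p_m*0.000000 + p_d*0.000000] = 0.984233
  V(2,+1) = exp(-r*dt) * [p_u*13.411430 + p_m*5.858685 + p_d*0.000000] = 6.147800
  V(2,+2) = exp(-r*dt) * [p_u*21.927127 + p_m*13.411430 + p_d*5.858685] = 13.562453
  V(1,-1) = exp(-r*dt) * [p_u*0.984233 + p_m*0.000000 + p_d*0.000000] = 0.165347
  V(1,+0) = exp(-r*dt) * [p_u*6.147800 + p_m*0.984233 + p_d*0.000000] = 1.687102
  V(1,+1) = exp(-r*dt) * [p_u*13.562453 + p_m*6.147800 + p_d*0.984233] = 6.527172
  V(0,+0) = exp(-r*dt) * [p_u*6.527172 + p_m*1.687102 + p_d*0.165347] = 2.245270


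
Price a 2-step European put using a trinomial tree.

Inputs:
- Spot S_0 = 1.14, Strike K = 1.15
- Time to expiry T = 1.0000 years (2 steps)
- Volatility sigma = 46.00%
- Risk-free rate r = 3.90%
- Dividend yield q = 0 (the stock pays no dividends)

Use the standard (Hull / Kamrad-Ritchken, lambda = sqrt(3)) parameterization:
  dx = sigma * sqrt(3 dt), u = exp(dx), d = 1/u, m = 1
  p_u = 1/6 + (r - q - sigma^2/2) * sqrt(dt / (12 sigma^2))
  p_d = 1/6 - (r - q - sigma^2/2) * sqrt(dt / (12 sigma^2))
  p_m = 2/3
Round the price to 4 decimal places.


dt = T/N = 0.500000; dx = sigma*sqrt(3*dt) = 0.563383
u = exp(dx) = 1.756604; d = 1/u = 0.569280
p_u = 0.137024, p_m = 0.666667, p_d = 0.196309
Discount per step: exp(-r*dt) = 0.980689
Stock lattice S(k, j) with j the centered position index:
  k=0: S(0,+0) = 1.1400
  k=1: S(1,-1) = 0.6490; S(1,+0) = 1.1400; S(1,+1) = 2.0025
  k=2: S(2,-2) = 0.3695; S(2,-1) = 0.6490; S(2,+0) = 1.1400; S(2,+1) = 2.0025; S(2,+2) = 3.5177
Terminal payoffs V(N, j) = max(K - S_T, 0):
  V(2,-2) = 0.780549; V(2,-1) = 0.501021; V(2,+0) = 0.010000; V(2,+1) = 0.000000; V(2,+2) = 0.000000
Backward induction: V(k, j) = exp(-r*dt) * [p_u * V(k+1, j+1) + p_m * V(k+1, j) + p_d * V(k+1, j-1)]
  V(1,-1) = exp(-r*dt) * [p_u*0.010000 + p_m*0.501021 + p_d*0.780549] = 0.479177
  V(1,+0) = exp(-r*dt) * [p_u*0.000000 + p_m*0.010000 + p_d*0.501021] = 0.102993
  V(1,+1) = exp(-r*dt) * [p_u*0.000000 + p_m*0.000000 + p_d*0.010000] = 0.001925
  V(0,+0) = exp(-r*dt) * [p_u*0.001925 + p_m*0.102993 + p_d*0.479177] = 0.159845

Answer: Price = V(0,0) = 0.1598


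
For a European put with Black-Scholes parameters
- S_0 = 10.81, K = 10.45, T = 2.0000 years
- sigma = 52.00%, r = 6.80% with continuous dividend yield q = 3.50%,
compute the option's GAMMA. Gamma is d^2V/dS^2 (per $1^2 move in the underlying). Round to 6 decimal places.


Answer: Gamma = 0.041221

Derivation:
d1 = 0.5035003513; d2 = -0.2318907011
phi(d1) = 0.3514475364; exp(-qT) = 0.9323938199; exp(-rT) = 0.8728426325
Gamma = exp(-qT) * phi(d1) / (S * sigma * sqrt(T)) = 0.9323938199 * 0.3514475364 / (10.8100 * 0.5200 * 1.4142135624) = 0.041221


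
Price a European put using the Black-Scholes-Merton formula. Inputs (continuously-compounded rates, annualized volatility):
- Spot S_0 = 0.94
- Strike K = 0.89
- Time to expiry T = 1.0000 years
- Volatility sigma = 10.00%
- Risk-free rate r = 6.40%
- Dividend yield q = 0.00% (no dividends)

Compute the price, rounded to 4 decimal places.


d1 = (ln(S/K) + (r - q + 0.5*sigma^2) * T) / (sigma * sqrt(T)) = 1.23658413
d2 = d1 - sigma * sqrt(T) = 1.13658413
exp(-rT) = 0.93800500; exp(-qT) = 1.00000000
P = K * exp(-rT) * N(-d2) - S_0 * exp(-qT) * N(-d1)
N(-d1) = 0.10812076; N(-d2) = 0.12785609
P = 0.8900 * 0.93800500 * 0.12785609 - 0.9400 * 1.00000000 * 0.10812076 = 0.0051

Answer: Price = 0.0051


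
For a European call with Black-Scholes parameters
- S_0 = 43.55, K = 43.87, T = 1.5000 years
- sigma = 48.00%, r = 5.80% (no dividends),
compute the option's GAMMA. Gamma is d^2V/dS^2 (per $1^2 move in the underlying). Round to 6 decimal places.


Answer: Gamma = 0.014210

Derivation:
d1 = 0.4294754803; d2 = -0.1584020579
phi(d1) = 0.3637955928; exp(-qT) = 1.0000000000; exp(-rT) = 0.9166770956
Gamma = exp(-qT) * phi(d1) / (S * sigma * sqrt(T)) = 1.0000000000 * 0.3637955928 / (43.5500 * 0.4800 * 1.2247448714) = 0.014210


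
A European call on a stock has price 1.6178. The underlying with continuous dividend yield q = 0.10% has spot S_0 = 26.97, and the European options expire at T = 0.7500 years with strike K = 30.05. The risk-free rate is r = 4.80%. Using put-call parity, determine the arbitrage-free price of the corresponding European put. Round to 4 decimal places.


Answer: Put price = 3.6555

Derivation:
Put-call parity: C - P = S_0 * exp(-qT) - K * exp(-rT).
S_0 * exp(-qT) = 26.9700 * 0.99925028 = 26.94978008
K * exp(-rT) = 30.0500 * 0.96464029 = 28.98744082
P = C - S*exp(-qT) + K*exp(-rT)
P = 1.6178 - 26.94978008 + 28.98744082 = 3.6555


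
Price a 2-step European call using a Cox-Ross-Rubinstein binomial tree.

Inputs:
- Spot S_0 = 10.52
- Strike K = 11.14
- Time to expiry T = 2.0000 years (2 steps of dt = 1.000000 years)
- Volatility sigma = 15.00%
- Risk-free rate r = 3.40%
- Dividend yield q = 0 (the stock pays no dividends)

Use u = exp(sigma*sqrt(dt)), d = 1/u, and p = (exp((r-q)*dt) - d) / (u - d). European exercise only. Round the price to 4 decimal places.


dt = T/N = 1.000000
u = exp(sigma*sqrt(dt)) = 1.161834; d = 1/u = 0.860708
p = (exp((r-q)*dt) - d) / (u - d) = 0.577421
Discount per step: exp(-r*dt) = 0.966572
Stock lattice S(k, i) with i counting down-moves:
  k=0: S(0,0) = 10.5200
  k=1: S(1,0) = 12.2225; S(1,1) = 9.0546
  k=2: S(2,0) = 14.2005; S(2,1) = 10.5200; S(2,2) = 7.7934
Terminal payoffs V(N, i) = max(S_T - K, 0):
  V(2,0) = 3.060515; V(2,1) = 0.000000; V(2,2) = 0.000000
Backward induction: V(k, i) = exp(-r*dt) * [p * V(k+1, i) + (1-p) * V(k+1, i+1)].
  V(1,0) = exp(-r*dt) * [p*3.060515 + (1-p)*0.000000] = 1.708130
  V(1,1) = exp(-r*dt) * [p*0.000000 + (1-p)*0.000000] = 0.000000
  V(0,0) = exp(-r*dt) * [p*1.708130 + (1-p)*0.000000] = 0.953340

Answer: Price = V(0,0) = 0.9533


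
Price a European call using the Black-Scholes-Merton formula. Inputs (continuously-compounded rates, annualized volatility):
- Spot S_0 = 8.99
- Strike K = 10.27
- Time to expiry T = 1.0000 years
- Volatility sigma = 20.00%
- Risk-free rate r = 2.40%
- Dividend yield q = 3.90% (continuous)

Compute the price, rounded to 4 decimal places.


Answer: Price = 0.2475

Derivation:
d1 = (ln(S/K) + (r - q + 0.5*sigma^2) * T) / (sigma * sqrt(T)) = -0.64057088
d2 = d1 - sigma * sqrt(T) = -0.84057088
exp(-rT) = 0.97628571; exp(-qT) = 0.96175071
C = S_0 * exp(-qT) * N(d1) - K * exp(-rT) * N(d2)
N(d1) = 0.26090076; N(d2) = 0.20029419
C = 8.9900 * 0.96175071 * 0.26090076 - 10.2700 * 0.97628571 * 0.20029419 = 0.2475


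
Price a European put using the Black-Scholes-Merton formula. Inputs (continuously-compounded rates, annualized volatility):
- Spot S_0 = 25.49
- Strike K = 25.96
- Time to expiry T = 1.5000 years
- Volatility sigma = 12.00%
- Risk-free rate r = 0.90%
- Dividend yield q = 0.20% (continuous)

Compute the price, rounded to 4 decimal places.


d1 = (ln(S/K) + (r - q + 0.5*sigma^2) * T) / (sigma * sqrt(T)) = 0.02061196
d2 = d1 - sigma * sqrt(T) = -0.12635743
exp(-rT) = 0.98659072; exp(-qT) = 0.99700450
P = K * exp(-rT) * N(-d2) - S_0 * exp(-qT) * N(-d1)
N(-d1) = 0.49177760; N(-d2) = 0.55027550
P = 25.9600 * 0.98659072 * 0.55027550 - 25.4900 * 0.99700450 * 0.49177760 = 1.5957

Answer: Price = 1.5957


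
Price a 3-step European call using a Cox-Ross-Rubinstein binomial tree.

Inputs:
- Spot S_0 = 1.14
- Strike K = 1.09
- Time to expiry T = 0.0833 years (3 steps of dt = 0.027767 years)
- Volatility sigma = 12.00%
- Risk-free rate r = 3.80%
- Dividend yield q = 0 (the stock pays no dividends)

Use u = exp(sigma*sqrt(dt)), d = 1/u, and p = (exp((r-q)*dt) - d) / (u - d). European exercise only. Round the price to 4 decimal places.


Answer: Price = V(0,0) = 0.0552

Derivation:
dt = T/N = 0.027767
u = exp(sigma*sqrt(dt)) = 1.020197; d = 1/u = 0.980203
p = (exp((r-q)*dt) - d) / (u - d) = 0.521397
Discount per step: exp(-r*dt) = 0.998945
Stock lattice S(k, i) with i counting down-moves:
  k=0: S(0,0) = 1.1400
  k=1: S(1,0) = 1.1630; S(1,1) = 1.1174
  k=2: S(2,0) = 1.1865; S(2,1) = 1.1400; S(2,2) = 1.0953
  k=3: S(3,0) = 1.2105; S(3,1) = 1.1630; S(3,2) = 1.1174; S(3,3) = 1.0736
Terminal payoffs V(N, i) = max(S_T - K, 0):
  V(3,0) = 0.120479; V(3,1) = 0.073025; V(3,2) = 0.027431; V(3,3) = 0.000000
Backward induction: V(k, i) = exp(-r*dt) * [p * V(k+1, i) + (1-p) * V(k+1, i+1)].
  V(2,0) = exp(-r*dt) * [p*0.120479 + (1-p)*0.073025] = 0.097664
  V(2,1) = exp(-r*dt) * [p*0.073025 + (1-p)*0.027431] = 0.051149
  V(2,2) = exp(-r*dt) * [p*0.027431 + (1-p)*0.000000] = 0.014287
  V(1,0) = exp(-r*dt) * [p*0.097664 + (1-p)*0.051149] = 0.075323
  V(1,1) = exp(-r*dt) * [p*0.051149 + (1-p)*0.014287] = 0.033472
  V(0,0) = exp(-r*dt) * [p*0.075323 + (1-p)*0.033472] = 0.055234


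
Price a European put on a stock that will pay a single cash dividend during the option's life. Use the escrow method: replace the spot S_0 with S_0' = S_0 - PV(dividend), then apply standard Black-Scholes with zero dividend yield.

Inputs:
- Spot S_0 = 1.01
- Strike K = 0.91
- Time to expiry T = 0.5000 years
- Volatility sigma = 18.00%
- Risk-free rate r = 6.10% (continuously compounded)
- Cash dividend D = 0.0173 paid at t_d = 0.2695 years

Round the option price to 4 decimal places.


PV(D) = D * exp(-r * t_d) = 0.0173 * 0.98369489 = 0.01701792
S_0' = S_0 - PV(D) = 1.0100 - 0.01701792 = 0.99298208
d1 = (ln(S_0'/K) + (r + sigma^2/2)*T) / (sigma*sqrt(T)) = 0.98891253
d2 = d1 - sigma*sqrt(T) = 0.86163331
exp(-rT) = 0.96996043
N(-d1) = 0.16135297; N(-d2) = 0.19444467
P = K * exp(-rT) * N(-d2) - S_0' * N(-d1) = 0.9100 * 0.96996043 * 0.19444467 - 0.99298208 * 0.16135297 = 0.0114

Answer: Price = 0.0114


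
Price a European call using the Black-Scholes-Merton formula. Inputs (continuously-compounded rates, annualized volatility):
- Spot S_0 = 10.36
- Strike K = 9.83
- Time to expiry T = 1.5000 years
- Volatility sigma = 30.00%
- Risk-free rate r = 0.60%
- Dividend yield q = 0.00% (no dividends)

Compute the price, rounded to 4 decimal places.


Answer: Price = 1.7943

Derivation:
d1 = (ln(S/K) + (r - q + 0.5*sigma^2) * T) / (sigma * sqrt(T)) = 0.35112974
d2 = d1 - sigma * sqrt(T) = -0.01629373
exp(-rT) = 0.99104038; exp(-qT) = 1.00000000
C = S_0 * exp(-qT) * N(d1) - K * exp(-rT) * N(d2)
N(d1) = 0.63725449; N(d2) = 0.49350003
C = 10.3600 * 1.00000000 * 0.63725449 - 9.8300 * 0.99104038 * 0.49350003 = 1.7943


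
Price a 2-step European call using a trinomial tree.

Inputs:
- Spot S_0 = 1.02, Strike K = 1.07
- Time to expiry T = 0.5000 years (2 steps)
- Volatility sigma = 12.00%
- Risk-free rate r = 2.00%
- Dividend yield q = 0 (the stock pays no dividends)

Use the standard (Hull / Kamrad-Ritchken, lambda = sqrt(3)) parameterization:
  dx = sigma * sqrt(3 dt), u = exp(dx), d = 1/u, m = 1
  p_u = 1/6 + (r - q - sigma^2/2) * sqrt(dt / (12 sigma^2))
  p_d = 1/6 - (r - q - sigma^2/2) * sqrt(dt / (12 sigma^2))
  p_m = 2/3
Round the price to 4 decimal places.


dt = T/N = 0.250000; dx = sigma*sqrt(3*dt) = 0.103923
u = exp(dx) = 1.109515; d = 1/u = 0.901295
p_u = 0.182063, p_m = 0.666667, p_d = 0.151271
Discount per step: exp(-r*dt) = 0.995012
Stock lattice S(k, j) with j the centered position index:
  k=0: S(0,+0) = 1.0200
  k=1: S(1,-1) = 0.9193; S(1,+0) = 1.0200; S(1,+1) = 1.1317
  k=2: S(2,-2) = 0.8286; S(2,-1) = 0.9193; S(2,+0) = 1.0200; S(2,+1) = 1.1317; S(2,+2) = 1.2556
Terminal payoffs V(N, j) = max(S_T - K, 0):
  V(2,-2) = 0.000000; V(2,-1) = 0.000000; V(2,+0) = 0.000000; V(2,+1) = 0.061705; V(2,+2) = 0.185644
Backward induction: V(k, j) = exp(-r*dt) * [p_u * V(k+1, j+1) + p_m * V(k+1, j) + p_d * V(k+1, j-1)]
  V(1,-1) = exp(-r*dt) * [p_u*0.000000 + p_m*0.000000 + p_d*0.000000] = 0.000000
  V(1,+0) = exp(-r*dt) * [p_u*0.061705 + p_m*0.000000 + p_d*0.000000] = 0.011178
  V(1,+1) = exp(-r*dt) * [p_u*0.185644 + p_m*0.061705 + p_d*0.000000] = 0.074562
  V(0,+0) = exp(-r*dt) * [p_u*0.074562 + p_m*0.011178 + p_d*0.000000] = 0.020922

Answer: Price = V(0,0) = 0.0209
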